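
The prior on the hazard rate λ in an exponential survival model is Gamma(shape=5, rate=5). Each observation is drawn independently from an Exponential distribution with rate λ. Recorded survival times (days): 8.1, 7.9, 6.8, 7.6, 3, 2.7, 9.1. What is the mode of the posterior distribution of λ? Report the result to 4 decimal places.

The Exponential(rate=λ) likelihood is ∝ λ^n e^(−λΣtᵢ). Here n = 7 and Σtᵢ = 8.1 + 7.9 + 6.8 + 7.6 + 3 + 2.7 + 9.1 = 45.2.
Posterior ∝ λ^4e^(−5λ) · λ^7e^(−45.2λ) = λ^11e^(−50.2λ), i.e. Gamma(12, 50.2).
Mode = (a−1)/b = 11/50.2 ≈ 0.2191.

λ̂_MAP = 0.2191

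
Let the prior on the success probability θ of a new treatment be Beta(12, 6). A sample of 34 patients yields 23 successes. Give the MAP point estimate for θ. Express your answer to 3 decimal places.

θ̂_MAP = 0.680

Prior: Beta(12, 6).
Data: 23 successes in 34 trials. The binomial likelihood contributes θ^23(1−θ)^11, so the posterior is Beta(12+23, 6+11) = Beta(35, 17).
For Beta(a, b) with a, b > 1 the mode is (a−1)/(a+b−2) = 34/50 ≈ 0.680.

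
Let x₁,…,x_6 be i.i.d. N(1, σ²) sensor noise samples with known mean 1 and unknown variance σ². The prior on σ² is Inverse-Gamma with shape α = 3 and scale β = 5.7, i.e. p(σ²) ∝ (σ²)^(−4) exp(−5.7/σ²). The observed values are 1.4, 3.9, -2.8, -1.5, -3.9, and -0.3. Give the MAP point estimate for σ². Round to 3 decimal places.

Sum of squared deviations about the known mean: SS = (1.4−1)² + (3.9−1)² + (-2.8−1)² + (-1.5−1)² + (-3.9−1)² + (-0.3−1)² = 54.96.
The Normal likelihood contributes (σ²)^(−n/2) exp(−SS/(2σ²)), so the posterior is Inverse-Gamma(α + n/2, β + SS/2) = Inverse-Gamma(6, 33.18).
The mode of Inverse-Gamma(a, b) is b/(a+1) = 33.18/7 ≈ 4.740.

σ̂²_MAP = 4.740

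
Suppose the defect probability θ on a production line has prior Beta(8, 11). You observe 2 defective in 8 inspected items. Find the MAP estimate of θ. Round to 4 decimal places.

Prior: Beta(8, 11).
Data: 2 successes in 8 trials. The binomial likelihood contributes θ^2(1−θ)^6, so the posterior is Beta(8+2, 11+6) = Beta(10, 17).
For Beta(a, b) with a, b > 1 the mode is (a−1)/(a+b−2) = 9/25 ≈ 0.3600.

θ̂_MAP = 0.3600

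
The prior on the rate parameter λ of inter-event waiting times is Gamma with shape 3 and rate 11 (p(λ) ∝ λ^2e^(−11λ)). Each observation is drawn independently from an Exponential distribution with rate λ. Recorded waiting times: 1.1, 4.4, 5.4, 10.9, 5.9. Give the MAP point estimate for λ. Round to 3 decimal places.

λ̂_MAP = 0.181

The Exponential(rate=λ) likelihood is ∝ λ^n e^(−λΣtᵢ). Here n = 5 and Σtᵢ = 1.1 + 4.4 + 5.4 + 10.9 + 5.9 = 27.7.
Posterior ∝ λ^2e^(−11λ) · λ^5e^(−27.7λ) = λ^7e^(−38.7λ), i.e. Gamma(8, 38.7).
Mode = (a−1)/b = 7/38.7 ≈ 0.181.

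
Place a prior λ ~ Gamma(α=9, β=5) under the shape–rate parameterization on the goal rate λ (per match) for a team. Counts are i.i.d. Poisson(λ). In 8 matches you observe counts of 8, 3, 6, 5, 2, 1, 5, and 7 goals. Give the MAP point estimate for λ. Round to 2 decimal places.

Σxᵢ = 8+3+6+5+2+1+5+7 = 37, with n = 8.
Posterior ∝ λ^8e^(−5λ) · λ^37e^(−8λ) = λ^45e^(−13λ), i.e. Gamma(shape=46, rate=13).
The mode of a Gamma(a, b) with a ≥ 1 (shape–rate) is (a−1)/b = 45/13 ≈ 3.46.

λ̂_MAP = 3.46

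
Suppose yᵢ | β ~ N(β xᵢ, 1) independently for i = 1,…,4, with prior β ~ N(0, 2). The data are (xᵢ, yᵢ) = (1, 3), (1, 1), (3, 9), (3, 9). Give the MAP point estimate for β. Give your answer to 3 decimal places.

log p(β | y) = −Σ(yᵢ − βxᵢ)²/(2·1) − β²/(2·2) + const.
Setting the derivative to zero: Σxᵢ(yᵢ − βxᵢ)/1 − β/2 = 0, so β = Σxᵢyᵢ / (Σxᵢ² + σ²/τ²).
Σxᵢyᵢ = 1·3 + 1·1 + 3·9 + 3·9 = 58; Σxᵢ² = 20; σ²/τ² = 0.5.
β̂_MAP = 58 / (20 + 0.5) = 58/20.5 ≈ 2.829.

β̂_MAP = 2.829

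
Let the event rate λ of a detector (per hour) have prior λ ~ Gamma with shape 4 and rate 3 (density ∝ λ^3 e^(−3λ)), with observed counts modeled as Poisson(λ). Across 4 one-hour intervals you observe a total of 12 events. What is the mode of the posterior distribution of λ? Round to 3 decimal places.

Σxᵢ = 12, n = 4.
Posterior ∝ λ^3e^(−3λ) · λ^12e^(−4λ) = λ^15e^(−7λ), i.e. Gamma(shape=16, rate=7).
The mode of a Gamma(a, b) with a ≥ 1 (shape–rate) is (a−1)/b = 15/7 ≈ 2.143.

λ̂_MAP = 2.143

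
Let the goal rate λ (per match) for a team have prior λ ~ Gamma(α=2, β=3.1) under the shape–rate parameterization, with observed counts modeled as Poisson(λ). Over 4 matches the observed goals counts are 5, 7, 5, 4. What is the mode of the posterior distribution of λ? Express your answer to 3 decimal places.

Σxᵢ = 5+7+5+4 = 21, with n = 4.
Posterior ∝ λe^(−3.1λ) · λ^21e^(−4λ) = λ^22e^(−7.1λ), i.e. Gamma(shape=23, rate=7.1).
The mode of a Gamma(a, b) with a ≥ 1 (shape–rate) is (a−1)/b = 22/7.1 ≈ 3.099.

λ̂_MAP = 3.099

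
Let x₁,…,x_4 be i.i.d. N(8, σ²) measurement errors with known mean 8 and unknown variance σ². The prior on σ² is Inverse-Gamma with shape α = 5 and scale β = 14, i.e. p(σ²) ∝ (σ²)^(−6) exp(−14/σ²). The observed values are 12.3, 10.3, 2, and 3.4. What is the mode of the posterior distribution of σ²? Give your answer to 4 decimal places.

Sum of squared deviations about the known mean: SS = (12.3−8)² + (10.3−8)² + (2−8)² + (3.4−8)² = 80.94.
The Normal likelihood contributes (σ²)^(−n/2) exp(−SS/(2σ²)), so the posterior is Inverse-Gamma(α + n/2, β + SS/2) = Inverse-Gamma(7, 54.47).
The mode of Inverse-Gamma(a, b) is b/(a+1) = 54.47/8 ≈ 6.8088.

σ̂²_MAP = 6.8088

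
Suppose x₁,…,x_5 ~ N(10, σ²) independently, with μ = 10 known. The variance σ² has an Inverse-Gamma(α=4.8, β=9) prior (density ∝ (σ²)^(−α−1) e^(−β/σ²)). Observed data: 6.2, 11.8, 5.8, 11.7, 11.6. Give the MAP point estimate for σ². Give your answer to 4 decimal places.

Sum of squared deviations about the known mean: SS = (6.2−10)² + (11.8−10)² + (5.8−10)² + (11.7−10)² + (11.6−10)² = 40.77.
The Normal likelihood contributes (σ²)^(−n/2) exp(−SS/(2σ²)), so the posterior is Inverse-Gamma(α + n/2, β + SS/2) = Inverse-Gamma(7.3, 29.385).
The mode of Inverse-Gamma(a, b) is b/(a+1) = 29.385/8.3 ≈ 3.5404.

σ̂²_MAP = 3.5404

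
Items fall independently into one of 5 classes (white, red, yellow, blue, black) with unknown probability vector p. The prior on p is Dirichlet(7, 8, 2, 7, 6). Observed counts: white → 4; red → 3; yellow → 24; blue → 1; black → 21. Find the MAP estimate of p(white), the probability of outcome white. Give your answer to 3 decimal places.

The posterior is Dirichlet(αᵢ + nᵢ) = Dirichlet(11, 11, 26, 8, 27).
For a Dirichlet(a₁,…,a_K) with all aᵢ > 1, the mode has j-th component (aⱼ − 1)/(Σaᵢ − K).
Here Σaᵢ = 83 and K = 5, so p(white) = (11 − 1)/(83 − 5) = 10/78 ≈ 0.128.

MAP estimate of p(white) = 0.128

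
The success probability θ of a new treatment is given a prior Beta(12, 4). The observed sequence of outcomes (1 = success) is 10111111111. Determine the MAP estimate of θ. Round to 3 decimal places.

θ̂_MAP = 0.840

Prior: Beta(12, 4).
Data: 10 successes in 11 trials (from the sequence). The binomial likelihood contributes θ^10(1−θ)^1, so the posterior is Beta(12+10, 4+1) = Beta(22, 5).
For Beta(a, b) with a, b > 1 the mode is (a−1)/(a+b−2) = 21/25 ≈ 0.840.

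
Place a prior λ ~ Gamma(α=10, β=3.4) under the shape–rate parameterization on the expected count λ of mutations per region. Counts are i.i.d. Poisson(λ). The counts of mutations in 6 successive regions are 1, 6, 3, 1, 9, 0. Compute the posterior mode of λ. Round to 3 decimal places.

Σxᵢ = 1+6+3+1+9+0 = 20, with n = 6.
Posterior ∝ λ^9e^(−3.4λ) · λ^20e^(−6λ) = λ^29e^(−9.4λ), i.e. Gamma(shape=30, rate=9.4).
The mode of a Gamma(a, b) with a ≥ 1 (shape–rate) is (a−1)/b = 29/9.4 ≈ 3.085.

λ̂_MAP = 3.085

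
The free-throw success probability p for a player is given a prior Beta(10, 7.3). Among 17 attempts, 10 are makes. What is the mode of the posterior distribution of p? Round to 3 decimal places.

p̂_MAP = 0.588

Prior: Beta(10, 7.3).
Data: 10 successes in 17 trials. The binomial likelihood contributes p^10(1−p)^7, so the posterior is Beta(10+10, 7.3+7) = Beta(20, 14.3).
For Beta(a, b) with a, b > 1 the mode is (a−1)/(a+b−2) = 19/32.3 ≈ 0.588.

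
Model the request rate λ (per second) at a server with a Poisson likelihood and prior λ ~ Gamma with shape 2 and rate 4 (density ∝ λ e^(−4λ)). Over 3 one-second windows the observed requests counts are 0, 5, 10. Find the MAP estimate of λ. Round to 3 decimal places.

λ̂_MAP = 2.286

Σxᵢ = 0+5+10 = 15, with n = 3.
Posterior ∝ λe^(−4λ) · λ^15e^(−3λ) = λ^16e^(−7λ), i.e. Gamma(shape=17, rate=7).
The mode of a Gamma(a, b) with a ≥ 1 (shape–rate) is (a−1)/b = 16/7 ≈ 2.286.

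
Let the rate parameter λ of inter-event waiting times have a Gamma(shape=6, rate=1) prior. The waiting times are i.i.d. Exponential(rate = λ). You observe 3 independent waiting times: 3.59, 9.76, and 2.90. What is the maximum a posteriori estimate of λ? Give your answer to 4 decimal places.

The Exponential(rate=λ) likelihood is ∝ λ^n e^(−λΣtᵢ). Here n = 3 and Σtᵢ = 3.59 + 9.76 + 2.90 = 16.25.
Posterior ∝ λ^5e^(−1λ) · λ^3e^(−16.25λ) = λ^8e^(−17.25λ), i.e. Gamma(9, 17.25).
Mode = (a−1)/b = 8/17.25 ≈ 0.4638.

λ̂_MAP = 0.4638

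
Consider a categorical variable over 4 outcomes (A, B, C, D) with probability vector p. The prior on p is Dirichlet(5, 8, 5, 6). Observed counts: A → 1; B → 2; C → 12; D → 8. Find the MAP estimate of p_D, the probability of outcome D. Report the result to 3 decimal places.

The posterior is Dirichlet(αᵢ + nᵢ) = Dirichlet(6, 10, 17, 14).
For a Dirichlet(a₁,…,a_K) with all aᵢ > 1, the mode has j-th component (aⱼ − 1)/(Σaᵢ − K).
Here Σaᵢ = 47 and K = 4, so p_D = (14 − 1)/(47 − 4) = 13/43 ≈ 0.302.

MAP estimate of p_D = 0.302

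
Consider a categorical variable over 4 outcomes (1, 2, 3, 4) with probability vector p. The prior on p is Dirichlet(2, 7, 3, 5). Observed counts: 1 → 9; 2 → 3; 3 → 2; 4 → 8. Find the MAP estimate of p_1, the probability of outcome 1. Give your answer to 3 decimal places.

The posterior is Dirichlet(αᵢ + nᵢ) = Dirichlet(11, 10, 5, 13).
For a Dirichlet(a₁,…,a_K) with all aᵢ > 1, the mode has j-th component (aⱼ − 1)/(Σaᵢ − K).
Here Σaᵢ = 39 and K = 4, so p_1 = (11 − 1)/(39 − 4) = 10/35 ≈ 0.286.

MAP estimate: 0.286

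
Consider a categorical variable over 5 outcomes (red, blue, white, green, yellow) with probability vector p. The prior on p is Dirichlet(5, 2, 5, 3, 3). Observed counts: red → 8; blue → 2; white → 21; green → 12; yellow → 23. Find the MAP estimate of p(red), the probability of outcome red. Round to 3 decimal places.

MAP estimate of p(red) = 0.152

The posterior is Dirichlet(αᵢ + nᵢ) = Dirichlet(13, 4, 26, 15, 26).
For a Dirichlet(a₁,…,a_K) with all aᵢ > 1, the mode has j-th component (aⱼ − 1)/(Σaᵢ − K).
Here Σaᵢ = 84 and K = 5, so p(red) = (13 − 1)/(84 − 5) = 12/79 ≈ 0.152.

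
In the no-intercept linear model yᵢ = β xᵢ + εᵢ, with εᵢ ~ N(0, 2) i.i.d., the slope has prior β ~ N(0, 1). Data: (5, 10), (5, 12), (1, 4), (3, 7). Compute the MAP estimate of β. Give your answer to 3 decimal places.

β̂_MAP = 2.177

log p(β | y) = −Σ(yᵢ − βxᵢ)²/(2·2) − β²/(2·1) + const.
Setting the derivative to zero: Σxᵢ(yᵢ − βxᵢ)/2 − β/1 = 0, so β = Σxᵢyᵢ / (Σxᵢ² + σ²/τ²).
Σxᵢyᵢ = 5·10 + 5·12 + 1·4 + 3·7 = 135; Σxᵢ² = 60; σ²/τ² = 2.
β̂_MAP = 135 / (60 + 2) = 135/62 ≈ 2.177.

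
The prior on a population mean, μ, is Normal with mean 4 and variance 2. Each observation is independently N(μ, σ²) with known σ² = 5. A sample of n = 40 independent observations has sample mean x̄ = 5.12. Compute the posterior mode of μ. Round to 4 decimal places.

n = 40, x̄ = 5.12.
For a Normal prior and Normal likelihood with known variance, the posterior is Normal; its mode equals its mean, the precision-weighted average.
Prior precision 1/σ₀² = 1/2 = 0.5; data precision n/σ² = 40/5 = 8.
μ̂ = (0.5·4 + 8·5.12) / (0.5 + 8) = 42.96/8.5 = 2148/425 ≈ 5.0541.

μ̂_MAP = 5.0541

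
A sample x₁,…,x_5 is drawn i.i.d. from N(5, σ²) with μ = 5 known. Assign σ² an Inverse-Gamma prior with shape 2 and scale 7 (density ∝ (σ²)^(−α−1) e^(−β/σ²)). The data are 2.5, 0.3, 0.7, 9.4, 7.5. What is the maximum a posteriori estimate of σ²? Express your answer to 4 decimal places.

σ̂²_MAP = 7.8582

Sum of squared deviations about the known mean: SS = (2.5−5)² + (0.3−5)² + (0.7−5)² + (9.4−5)² + (7.5−5)² = 72.44.
The Normal likelihood contributes (σ²)^(−n/2) exp(−SS/(2σ²)), so the posterior is Inverse-Gamma(α + n/2, β + SS/2) = Inverse-Gamma(4.5, 43.22).
The mode of Inverse-Gamma(a, b) is b/(a+1) = 43.22/5.5 ≈ 7.8582.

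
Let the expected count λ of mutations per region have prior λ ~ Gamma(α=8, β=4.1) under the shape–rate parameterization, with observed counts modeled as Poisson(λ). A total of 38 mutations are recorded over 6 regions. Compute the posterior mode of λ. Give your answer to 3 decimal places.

λ̂_MAP = 4.455

Σxᵢ = 38, n = 6.
Posterior ∝ λ^7e^(−4.1λ) · λ^38e^(−6λ) = λ^45e^(−10.1λ), i.e. Gamma(shape=46, rate=10.1).
The mode of a Gamma(a, b) with a ≥ 1 (shape–rate) is (a−1)/b = 45/10.1 ≈ 4.455.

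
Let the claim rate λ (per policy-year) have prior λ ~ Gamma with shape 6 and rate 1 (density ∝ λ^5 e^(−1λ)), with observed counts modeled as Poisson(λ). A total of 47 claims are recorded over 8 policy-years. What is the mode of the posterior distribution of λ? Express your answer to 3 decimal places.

λ̂_MAP = 5.778

Σxᵢ = 47, n = 8.
Posterior ∝ λ^5e^(−1λ) · λ^47e^(−8λ) = λ^52e^(−9λ), i.e. Gamma(shape=53, rate=9).
The mode of a Gamma(a, b) with a ≥ 1 (shape–rate) is (a−1)/b = 52/9 ≈ 5.778.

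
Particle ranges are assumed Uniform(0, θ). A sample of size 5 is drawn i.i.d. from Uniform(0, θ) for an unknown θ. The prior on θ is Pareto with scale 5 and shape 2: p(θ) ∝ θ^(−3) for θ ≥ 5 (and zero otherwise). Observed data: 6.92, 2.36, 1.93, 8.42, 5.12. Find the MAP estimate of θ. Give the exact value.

The Uniform(0, θ) likelihood is θ^(−n) for θ ≥ max(xᵢ), zero otherwise. Here max(xᵢ) = 8.42.
Posterior ∝ θ^(−3) · θ^(−5) = θ^(−8) on θ ≥ max(5, 8.42) = 8.42.
This density is strictly decreasing in θ, so the posterior mode lies at the lower boundary of the support.

θ̂_MAP = 8.42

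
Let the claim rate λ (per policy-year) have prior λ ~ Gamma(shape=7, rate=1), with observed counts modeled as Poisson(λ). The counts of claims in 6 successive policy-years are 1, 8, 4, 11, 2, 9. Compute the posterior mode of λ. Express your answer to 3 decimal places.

Σxᵢ = 1+8+4+11+2+9 = 35, with n = 6.
Posterior ∝ λ^6e^(−1λ) · λ^35e^(−6λ) = λ^41e^(−7λ), i.e. Gamma(shape=42, rate=7).
The mode of a Gamma(a, b) with a ≥ 1 (shape–rate) is (a−1)/b = 41/7 ≈ 5.857.

λ̂_MAP = 5.857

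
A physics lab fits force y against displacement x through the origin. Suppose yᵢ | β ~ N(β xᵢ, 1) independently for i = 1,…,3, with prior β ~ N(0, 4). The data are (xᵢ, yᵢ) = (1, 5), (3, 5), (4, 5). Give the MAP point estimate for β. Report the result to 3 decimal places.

log p(β | y) = −Σ(yᵢ − βxᵢ)²/(2·1) − β²/(2·4) + const.
Setting the derivative to zero: Σxᵢ(yᵢ − βxᵢ)/1 − β/4 = 0, so β = Σxᵢyᵢ / (Σxᵢ² + σ²/τ²).
Σxᵢyᵢ = 1·5 + 3·5 + 4·5 = 40; Σxᵢ² = 26; σ²/τ² = 0.25.
β̂_MAP = 40 / (26 + 0.25) = 40/26.25 ≈ 1.524.

β̂_MAP = 1.524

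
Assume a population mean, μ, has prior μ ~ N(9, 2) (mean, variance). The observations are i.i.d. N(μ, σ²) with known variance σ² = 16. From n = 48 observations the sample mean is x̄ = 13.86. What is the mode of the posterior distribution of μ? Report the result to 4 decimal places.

n = 48, x̄ = 13.86.
For a Normal prior and Normal likelihood with known variance, the posterior is Normal; its mode equals its mean, the precision-weighted average.
Prior precision 1/σ₀² = 1/2 = 0.5; data precision n/σ² = 48/16 = 3.
μ̂ = (0.5·9 + 3·13.86) / (0.5 + 3) = 46.08/3.5 = 2304/175 ≈ 13.1657.

μ̂_MAP = 13.1657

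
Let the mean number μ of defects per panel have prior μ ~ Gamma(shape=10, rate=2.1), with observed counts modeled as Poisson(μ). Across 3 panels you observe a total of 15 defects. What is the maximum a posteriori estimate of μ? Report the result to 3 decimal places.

μ̂_MAP = 4.706

Σxᵢ = 15, n = 3.
Posterior ∝ μ^9e^(−2.1μ) · μ^15e^(−3μ) = μ^24e^(−5.1μ), i.e. Gamma(shape=25, rate=5.1).
The mode of a Gamma(a, b) with a ≥ 1 (shape–rate) is (a−1)/b = 24/5.1 ≈ 4.706.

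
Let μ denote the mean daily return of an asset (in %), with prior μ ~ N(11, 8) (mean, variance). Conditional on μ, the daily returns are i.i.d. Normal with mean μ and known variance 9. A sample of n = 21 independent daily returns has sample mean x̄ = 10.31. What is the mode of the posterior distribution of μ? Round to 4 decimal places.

μ̂_MAP = 10.3451

n = 21, x̄ = 10.31.
For a Normal prior and Normal likelihood with known variance, the posterior is Normal; its mode equals its mean, the precision-weighted average.
Prior precision 1/σ₀² = 1/8 = 0.125; data precision n/σ² = 21/9 = 7/3.
μ̂ = (0.125·11 + (7/3)·10.31) / (0.125 + 7/3) = (15259/600)/(59/24) = 15259/1475 ≈ 10.3451.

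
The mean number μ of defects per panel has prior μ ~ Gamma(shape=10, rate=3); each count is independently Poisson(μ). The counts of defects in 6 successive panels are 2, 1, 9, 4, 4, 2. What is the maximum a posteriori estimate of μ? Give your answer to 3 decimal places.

Σxᵢ = 2+1+9+4+4+2 = 22, with n = 6.
Posterior ∝ μ^9e^(−3μ) · μ^22e^(−6μ) = μ^31e^(−9μ), i.e. Gamma(shape=32, rate=9).
The mode of a Gamma(a, b) with a ≥ 1 (shape–rate) is (a−1)/b = 31/9 ≈ 3.444.

μ̂_MAP = 3.444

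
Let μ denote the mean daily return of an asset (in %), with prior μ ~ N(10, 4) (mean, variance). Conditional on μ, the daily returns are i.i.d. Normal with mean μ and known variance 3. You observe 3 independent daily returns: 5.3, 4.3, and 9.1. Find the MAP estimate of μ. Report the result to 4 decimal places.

μ̂_MAP = 6.9867

n = 3; x̄ = (5.3 + 4.3 + 9.1)/3 = 18.7/3 = 187/30 ≈ 6.2333.
For a Normal prior and Normal likelihood with known variance, the posterior is Normal; its mode equals its mean, the precision-weighted average.
Prior precision 1/σ₀² = 1/4 = 0.25; data precision n/σ² = 3/3 = 1.
μ̂ = (0.25·10 + 1·(187/30)) / (0.25 + 1) = (131/15)/1.25 = 524/75 ≈ 6.9867.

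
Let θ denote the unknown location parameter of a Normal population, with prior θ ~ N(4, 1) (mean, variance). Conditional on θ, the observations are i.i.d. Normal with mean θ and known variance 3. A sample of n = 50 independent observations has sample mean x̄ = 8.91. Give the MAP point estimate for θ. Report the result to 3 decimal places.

n = 50, x̄ = 8.91.
For a Normal prior and Normal likelihood with known variance, the posterior is Normal; its mode equals its mean, the precision-weighted average.
Prior precision 1/σ₀² = 1/1 = 1; data precision n/σ² = 50/3.
θ̂ = (1·4 + (50/3)·8.91) / (1 + 50/3) = 152.5/(53/3) = 915/106 ≈ 8.632.

θ̂_MAP = 8.632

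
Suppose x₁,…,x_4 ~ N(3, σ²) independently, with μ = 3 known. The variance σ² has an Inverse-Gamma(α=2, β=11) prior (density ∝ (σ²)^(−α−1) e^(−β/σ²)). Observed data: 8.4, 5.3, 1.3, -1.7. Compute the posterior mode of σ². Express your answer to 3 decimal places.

Sum of squared deviations about the known mean: SS = (8.4−3)² + (5.3−3)² + (1.3−3)² + (-1.7−3)² = 59.43.
The Normal likelihood contributes (σ²)^(−n/2) exp(−SS/(2σ²)), so the posterior is Inverse-Gamma(α + n/2, β + SS/2) = Inverse-Gamma(4, 40.715).
The mode of Inverse-Gamma(a, b) is b/(a+1) = 40.715/5 ≈ 8.143.

σ̂²_MAP = 8.143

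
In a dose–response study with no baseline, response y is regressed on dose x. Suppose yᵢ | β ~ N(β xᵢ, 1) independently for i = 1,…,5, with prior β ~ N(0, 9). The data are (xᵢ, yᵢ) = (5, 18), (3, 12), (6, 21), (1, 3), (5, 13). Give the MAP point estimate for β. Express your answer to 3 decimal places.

log p(β | y) = −Σ(yᵢ − βxᵢ)²/(2·1) − β²/(2·9) + const.
Setting the derivative to zero: Σxᵢ(yᵢ − βxᵢ)/1 − β/9 = 0, so β = Σxᵢyᵢ / (Σxᵢ² + σ²/τ²).
Σxᵢyᵢ = 5·18 + 3·12 + 6·21 + 1·3 + 5·13 = 320; Σxᵢ² = 96; σ²/τ² = 1/9.
β̂_MAP = 320 / (96 + 1/9) = 320/(865/9) = 576/173 ≈ 3.329.

β̂_MAP = 3.329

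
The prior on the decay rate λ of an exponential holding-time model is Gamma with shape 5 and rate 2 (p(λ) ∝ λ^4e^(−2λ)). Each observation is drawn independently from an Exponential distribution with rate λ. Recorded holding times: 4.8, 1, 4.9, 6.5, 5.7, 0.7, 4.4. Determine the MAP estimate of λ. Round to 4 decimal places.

λ̂_MAP = 0.3667

The Exponential(rate=λ) likelihood is ∝ λ^n e^(−λΣtᵢ). Here n = 7 and Σtᵢ = 4.8 + 1 + 4.9 + 6.5 + 5.7 + 0.7 + 4.4 = 28.
Posterior ∝ λ^4e^(−2λ) · λ^7e^(−28λ) = λ^11e^(−30λ), i.e. Gamma(12, 30).
Mode = (a−1)/b = 11/30 ≈ 0.3667.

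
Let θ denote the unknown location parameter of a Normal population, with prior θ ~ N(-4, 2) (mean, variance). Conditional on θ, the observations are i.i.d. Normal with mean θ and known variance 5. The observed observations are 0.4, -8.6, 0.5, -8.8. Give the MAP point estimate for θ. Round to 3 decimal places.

θ̂_MAP = -4.077

n = 4; x̄ = (0.4 + (-8.6) + 0.5 + (-8.8))/4 = -16.5/4 = -4.125.
For a Normal prior and Normal likelihood with known variance, the posterior is Normal; its mode equals its mean, the precision-weighted average.
Prior precision 1/σ₀² = 1/2 = 0.5; data precision n/σ² = 4/5 = 0.8.
θ̂ = (0.5·(-4) + 0.8·(-4.125)) / (0.5 + 0.8) = (-5.3)/1.3 = -53/13 ≈ -4.077.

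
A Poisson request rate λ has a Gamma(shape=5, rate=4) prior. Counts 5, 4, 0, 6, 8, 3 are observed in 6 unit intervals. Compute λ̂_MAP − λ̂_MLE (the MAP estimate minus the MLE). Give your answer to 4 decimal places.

MAP − MLE = -1.3333

Σxᵢ = 26. Posterior is Gamma(31, 10); MAP = (31−1)/10 = 30/10 ≈ 3.00000.
MLE = x̄ = 26/6 ≈ 4.33333.
Difference = 30/10 − 26/6 = -4/3 ≈ -1.3333.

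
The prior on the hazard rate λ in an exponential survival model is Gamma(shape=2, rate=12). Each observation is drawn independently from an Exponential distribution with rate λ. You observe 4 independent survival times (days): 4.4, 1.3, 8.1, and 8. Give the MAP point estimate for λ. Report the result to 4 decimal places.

λ̂_MAP = 0.1479

The Exponential(rate=λ) likelihood is ∝ λ^n e^(−λΣtᵢ). Here n = 4 and Σtᵢ = 4.4 + 1.3 + 8.1 + 8 = 21.8.
Posterior ∝ λe^(−12λ) · λ^4e^(−21.8λ) = λ^5e^(−33.8λ), i.e. Gamma(6, 33.8).
Mode = (a−1)/b = 5/33.8 ≈ 0.1479.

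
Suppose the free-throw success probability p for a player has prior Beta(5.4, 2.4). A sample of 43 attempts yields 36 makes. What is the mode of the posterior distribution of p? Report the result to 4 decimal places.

Prior: Beta(5.4, 2.4).
Data: 36 successes in 43 trials. The binomial likelihood contributes p^36(1−p)^7, so the posterior is Beta(5.4+36, 2.4+7) = Beta(41.4, 9.4).
For Beta(a, b) with a, b > 1 the mode is (a−1)/(a+b−2) = 40.4/48.8 ≈ 0.8279.

p̂_MAP = 0.8279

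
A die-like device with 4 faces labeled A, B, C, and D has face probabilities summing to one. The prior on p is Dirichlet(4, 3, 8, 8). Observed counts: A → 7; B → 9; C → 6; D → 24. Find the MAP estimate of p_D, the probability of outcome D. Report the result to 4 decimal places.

MAP estimate of p_D = 0.4769

The posterior is Dirichlet(αᵢ + nᵢ) = Dirichlet(11, 12, 14, 32).
For a Dirichlet(a₁,…,a_K) with all aᵢ > 1, the mode has j-th component (aⱼ − 1)/(Σaᵢ − K).
Here Σaᵢ = 69 and K = 4, so p_D = (32 − 1)/(69 − 4) = 31/65 ≈ 0.4769.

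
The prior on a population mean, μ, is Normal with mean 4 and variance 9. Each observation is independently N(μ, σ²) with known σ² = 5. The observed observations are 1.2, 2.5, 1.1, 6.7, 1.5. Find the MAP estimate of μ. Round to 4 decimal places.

μ̂_MAP = 2.7400

n = 5; x̄ = (1.2 + 2.5 + 1.1 + 6.7 + 1.5)/5 = 13/5 = 2.6.
For a Normal prior and Normal likelihood with known variance, the posterior is Normal; its mode equals its mean, the precision-weighted average.
Prior precision 1/σ₀² = 1/9; data precision n/σ² = 5/5 = 1.
μ̂ = ((1/9)·4 + 1·2.6) / (1/9 + 1) = (137/45)/(10/9) = 2.7400.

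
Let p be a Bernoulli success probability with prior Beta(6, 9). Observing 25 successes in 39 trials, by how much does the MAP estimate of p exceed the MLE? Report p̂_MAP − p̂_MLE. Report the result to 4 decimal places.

MAP − MLE = -0.0641

Posterior is Beta(31, 23); MAP = (31−1)/(54−2) = 30/52 ≈ 0.57692.
MLE ignores the prior: p̂_MLE = k/n = 25/39 ≈ 0.64103.
Difference = 30/52 − 25/39 = -5/78 ≈ -0.0641.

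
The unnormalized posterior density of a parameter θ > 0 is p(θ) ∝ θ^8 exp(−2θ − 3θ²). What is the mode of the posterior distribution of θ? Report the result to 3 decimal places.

θ̂_MAP = 1.000

ℓ'(θ) = 8/θ − 2 − 6θ. Setting this to zero and multiplying by θ: 6θ² + 2θ − 8 = 0.
θ = (−2 + √(2² + 4·6·8)) / (2·6) = (−2 + √196) / 12 = (−2 + 14)/12 = 1.
ℓ''(θ) = −8/θ² − 6 < 0, confirming a maximum.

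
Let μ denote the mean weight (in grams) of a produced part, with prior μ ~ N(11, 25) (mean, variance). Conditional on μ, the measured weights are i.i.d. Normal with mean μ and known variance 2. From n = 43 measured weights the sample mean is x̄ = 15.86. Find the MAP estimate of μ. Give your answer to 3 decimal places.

μ̂_MAP = 15.851

n = 43, x̄ = 15.86.
For a Normal prior and Normal likelihood with known variance, the posterior is Normal; its mode equals its mean, the precision-weighted average.
Prior precision 1/σ₀² = 1/25 = 0.04; data precision n/σ² = 43/2 = 21.5.
μ̂ = (0.04·11 + 21.5·15.86) / (0.04 + 21.5) = 341.43/21.54 = 11381/718 ≈ 15.851.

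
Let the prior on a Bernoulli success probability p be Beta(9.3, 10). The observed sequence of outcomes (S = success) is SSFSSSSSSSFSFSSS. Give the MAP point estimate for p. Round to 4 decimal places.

Prior: Beta(9.3, 10).
Data: 13 successes in 16 trials (from the sequence). The binomial likelihood contributes p^13(1−p)^3, so the posterior is Beta(9.3+13, 10+3) = Beta(22.3, 13).
For Beta(a, b) with a, b > 1 the mode is (a−1)/(a+b−2) = 21.3/33.3 ≈ 0.6396.

p̂_MAP = 0.6396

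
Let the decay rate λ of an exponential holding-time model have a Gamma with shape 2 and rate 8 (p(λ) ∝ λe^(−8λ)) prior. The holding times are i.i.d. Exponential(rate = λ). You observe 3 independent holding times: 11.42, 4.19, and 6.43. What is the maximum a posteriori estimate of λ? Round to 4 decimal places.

The Exponential(rate=λ) likelihood is ∝ λ^n e^(−λΣtᵢ). Here n = 3 and Σtᵢ = 11.42 + 4.19 + 6.43 = 22.04.
Posterior ∝ λe^(−8λ) · λ^3e^(−22.04λ) = λ^4e^(−30.04λ), i.e. Gamma(5, 30.04).
Mode = (a−1)/b = 4/30.04 ≈ 0.1332.

λ̂_MAP = 0.1332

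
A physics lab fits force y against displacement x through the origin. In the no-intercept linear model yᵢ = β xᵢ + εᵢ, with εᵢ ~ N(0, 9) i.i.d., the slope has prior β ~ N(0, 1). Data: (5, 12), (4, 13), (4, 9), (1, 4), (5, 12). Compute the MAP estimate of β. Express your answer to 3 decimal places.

β̂_MAP = 2.304

log p(β | y) = −Σ(yᵢ − βxᵢ)²/(2·9) − β²/(2·1) + const.
Setting the derivative to zero: Σxᵢ(yᵢ − βxᵢ)/9 − β/1 = 0, so β = Σxᵢyᵢ / (Σxᵢ² + σ²/τ²).
Σxᵢyᵢ = 5·12 + 4·13 + 4·9 + 1·4 + 5·12 = 212; Σxᵢ² = 83; σ²/τ² = 9.
β̂_MAP = 212 / (83 + 9) = 212/92 ≈ 2.304.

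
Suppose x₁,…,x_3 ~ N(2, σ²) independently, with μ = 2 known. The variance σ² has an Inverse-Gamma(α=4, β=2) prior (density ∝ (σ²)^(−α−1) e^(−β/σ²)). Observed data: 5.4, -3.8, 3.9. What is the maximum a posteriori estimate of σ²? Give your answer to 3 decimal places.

σ̂²_MAP = 4.062

Sum of squared deviations about the known mean: SS = (5.4−2)² + (-3.8−2)² + (3.9−2)² = 48.81.
The Normal likelihood contributes (σ²)^(−n/2) exp(−SS/(2σ²)), so the posterior is Inverse-Gamma(α + n/2, β + SS/2) = Inverse-Gamma(5.5, 26.405).
The mode of Inverse-Gamma(a, b) is b/(a+1) = 26.405/6.5 ≈ 4.062.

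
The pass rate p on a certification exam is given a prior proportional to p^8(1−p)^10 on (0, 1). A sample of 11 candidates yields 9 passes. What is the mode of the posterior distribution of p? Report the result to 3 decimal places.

The prior density ∝ p^8(1−p)^10 is the kernel of Beta(9, 11).
Data: 9 successes in 11 trials. The binomial likelihood contributes p^9(1−p)^2, so the posterior is Beta(9+9, 11+2) = Beta(18, 13).
For Beta(a, b) with a, b > 1 the mode is (a−1)/(a+b−2) = 17/29 ≈ 0.586.

p̂_MAP = 0.586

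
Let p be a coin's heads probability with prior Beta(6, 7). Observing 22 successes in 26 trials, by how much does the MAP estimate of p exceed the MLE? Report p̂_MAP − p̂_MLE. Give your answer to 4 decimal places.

MAP − MLE = -0.1164

Posterior is Beta(28, 11); MAP = (28−1)/(39−2) = 27/37 ≈ 0.72973.
MLE ignores the prior: p̂_MLE = k/n = 22/26 ≈ 0.84615.
Difference = 27/37 − 22/26 = -56/481 ≈ -0.1164.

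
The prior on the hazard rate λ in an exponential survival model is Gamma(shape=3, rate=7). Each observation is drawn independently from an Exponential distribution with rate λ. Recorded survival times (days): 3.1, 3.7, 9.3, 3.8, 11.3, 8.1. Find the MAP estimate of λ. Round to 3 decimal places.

The Exponential(rate=λ) likelihood is ∝ λ^n e^(−λΣtᵢ). Here n = 6 and Σtᵢ = 3.1 + 3.7 + 9.3 + 3.8 + 11.3 + 8.1 = 39.3.
Posterior ∝ λ^2e^(−7λ) · λ^6e^(−39.3λ) = λ^8e^(−46.3λ), i.e. Gamma(9, 46.3).
Mode = (a−1)/b = 8/46.3 ≈ 0.173.

λ̂_MAP = 0.173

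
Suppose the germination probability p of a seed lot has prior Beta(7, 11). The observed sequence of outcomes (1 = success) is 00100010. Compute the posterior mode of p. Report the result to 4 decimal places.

Prior: Beta(7, 11).
Data: 2 successes in 8 trials (from the sequence). The binomial likelihood contributes p^2(1−p)^6, so the posterior is Beta(7+2, 11+6) = Beta(9, 17).
For Beta(a, b) with a, b > 1 the mode is (a−1)/(a+b−2) = 8/24 ≈ 0.3333.

p̂_MAP = 0.3333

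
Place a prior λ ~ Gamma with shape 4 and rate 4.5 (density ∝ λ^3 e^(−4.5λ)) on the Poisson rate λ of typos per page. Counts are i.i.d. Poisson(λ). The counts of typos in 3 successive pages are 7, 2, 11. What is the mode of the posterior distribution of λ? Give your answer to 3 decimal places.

λ̂_MAP = 3.067

Σxᵢ = 7+2+11 = 20, with n = 3.
Posterior ∝ λ^3e^(−4.5λ) · λ^20e^(−3λ) = λ^23e^(−7.5λ), i.e. Gamma(shape=24, rate=7.5).
The mode of a Gamma(a, b) with a ≥ 1 (shape–rate) is (a−1)/b = 23/7.5 ≈ 3.067.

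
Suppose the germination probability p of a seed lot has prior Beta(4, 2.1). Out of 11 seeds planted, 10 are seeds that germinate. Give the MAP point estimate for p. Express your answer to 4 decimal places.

p̂_MAP = 0.8609

Prior: Beta(4, 2.1).
Data: 10 successes in 11 trials. The binomial likelihood contributes p^10(1−p)^1, so the posterior is Beta(4+10, 2.1+1) = Beta(14, 3.1).
For Beta(a, b) with a, b > 1 the mode is (a−1)/(a+b−2) = 13/15.1 ≈ 0.8609.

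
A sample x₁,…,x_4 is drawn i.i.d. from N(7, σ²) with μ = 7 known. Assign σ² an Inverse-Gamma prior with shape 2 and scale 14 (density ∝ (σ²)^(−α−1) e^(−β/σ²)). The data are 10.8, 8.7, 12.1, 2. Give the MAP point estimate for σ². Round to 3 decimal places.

σ̂²_MAP = 9.634

Sum of squared deviations about the known mean: SS = (10.8−7)² + (8.7−7)² + (12.1−7)² + (2−7)² = 68.34.
The Normal likelihood contributes (σ²)^(−n/2) exp(−SS/(2σ²)), so the posterior is Inverse-Gamma(α + n/2, β + SS/2) = Inverse-Gamma(4, 48.17).
The mode of Inverse-Gamma(a, b) is b/(a+1) = 48.17/5 ≈ 9.634.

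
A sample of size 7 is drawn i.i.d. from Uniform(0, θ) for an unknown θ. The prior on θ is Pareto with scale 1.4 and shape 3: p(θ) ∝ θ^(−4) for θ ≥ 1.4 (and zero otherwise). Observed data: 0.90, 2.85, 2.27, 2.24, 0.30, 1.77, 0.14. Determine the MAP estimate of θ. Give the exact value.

The Uniform(0, θ) likelihood is θ^(−n) for θ ≥ max(xᵢ), zero otherwise. Here max(xᵢ) = 2.85.
Posterior ∝ θ^(−4) · θ^(−7) = θ^(−11) on θ ≥ max(1.4, 2.85) = 2.85.
This density is strictly decreasing in θ, so the posterior mode lies at the lower boundary of the support.

θ̂_MAP = 2.85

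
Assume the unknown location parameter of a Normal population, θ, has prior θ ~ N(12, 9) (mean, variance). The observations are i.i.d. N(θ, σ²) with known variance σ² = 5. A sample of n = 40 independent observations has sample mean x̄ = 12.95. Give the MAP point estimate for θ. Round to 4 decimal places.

n = 40, x̄ = 12.95.
For a Normal prior and Normal likelihood with known variance, the posterior is Normal; its mode equals its mean, the precision-weighted average.
Prior precision 1/σ₀² = 1/9; data precision n/σ² = 40/5 = 8.
θ̂ = ((1/9)·12 + 8·12.95) / (1/9 + 8) = (1574/15)/(73/9) = 4722/365 ≈ 12.9370.

θ̂_MAP = 12.9370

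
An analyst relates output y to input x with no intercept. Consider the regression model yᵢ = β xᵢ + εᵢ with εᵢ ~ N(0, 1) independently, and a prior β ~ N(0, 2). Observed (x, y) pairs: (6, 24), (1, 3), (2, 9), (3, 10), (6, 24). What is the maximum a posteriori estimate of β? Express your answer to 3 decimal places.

log p(β | y) = −Σ(yᵢ − βxᵢ)²/(2·1) − β²/(2·2) + const.
Setting the derivative to zero: Σxᵢ(yᵢ − βxᵢ)/1 − β/2 = 0, so β = Σxᵢyᵢ / (Σxᵢ² + σ²/τ²).
Σxᵢyᵢ = 6·24 + 1·3 + 2·9 + 3·10 + 6·24 = 339; Σxᵢ² = 86; σ²/τ² = 0.5.
β̂_MAP = 339 / (86 + 0.5) = 339/86.5 ≈ 3.919.

β̂_MAP = 3.919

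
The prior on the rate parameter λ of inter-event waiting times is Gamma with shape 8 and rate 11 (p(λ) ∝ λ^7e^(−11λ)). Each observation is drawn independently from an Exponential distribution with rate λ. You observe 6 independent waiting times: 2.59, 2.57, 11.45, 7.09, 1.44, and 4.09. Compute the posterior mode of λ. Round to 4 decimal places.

λ̂_MAP = 0.3231

The Exponential(rate=λ) likelihood is ∝ λ^n e^(−λΣtᵢ). Here n = 6 and Σtᵢ = 2.59 + 2.57 + 11.45 + 7.09 + 1.44 + 4.09 = 29.23.
Posterior ∝ λ^7e^(−11λ) · λ^6e^(−29.23λ) = λ^13e^(−40.23λ), i.e. Gamma(14, 40.23).
Mode = (a−1)/b = 13/40.23 ≈ 0.3231.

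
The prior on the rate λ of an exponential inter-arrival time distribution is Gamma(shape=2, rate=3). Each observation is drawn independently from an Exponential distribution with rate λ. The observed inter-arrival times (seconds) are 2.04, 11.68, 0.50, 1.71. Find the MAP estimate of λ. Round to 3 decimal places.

λ̂_MAP = 0.264

The Exponential(rate=λ) likelihood is ∝ λ^n e^(−λΣtᵢ). Here n = 4 and Σtᵢ = 2.04 + 11.68 + 0.50 + 1.71 = 15.93.
Posterior ∝ λe^(−3λ) · λ^4e^(−15.93λ) = λ^5e^(−18.93λ), i.e. Gamma(6, 18.93).
Mode = (a−1)/b = 5/18.93 ≈ 0.264.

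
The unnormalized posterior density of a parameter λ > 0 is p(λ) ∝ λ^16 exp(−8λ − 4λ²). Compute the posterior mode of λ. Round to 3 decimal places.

λ̂_MAP = 1.000

ℓ'(λ) = 16/λ − 8 − 8λ. Setting this to zero and multiplying by λ: 8λ² + 8λ − 16 = 0.
λ = (−8 + √(8² + 4·8·16)) / (2·8) = (−8 + √576) / 16 = (−8 + 24)/16 = 1.
ℓ''(λ) = −16/λ² − 8 < 0, confirming a maximum.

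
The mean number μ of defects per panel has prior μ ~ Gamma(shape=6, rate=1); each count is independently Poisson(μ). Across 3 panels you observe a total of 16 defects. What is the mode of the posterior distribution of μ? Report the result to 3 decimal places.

μ̂_MAP = 5.250

Σxᵢ = 16, n = 3.
Posterior ∝ μ^5e^(−1μ) · μ^16e^(−3μ) = μ^21e^(−4μ), i.e. Gamma(shape=22, rate=4).
The mode of a Gamma(a, b) with a ≥ 1 (shape–rate) is (a−1)/b = 21/4 ≈ 5.250.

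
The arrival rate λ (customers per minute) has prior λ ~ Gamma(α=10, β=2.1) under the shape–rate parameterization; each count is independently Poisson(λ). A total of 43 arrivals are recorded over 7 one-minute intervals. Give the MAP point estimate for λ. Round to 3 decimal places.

λ̂_MAP = 5.714

Σxᵢ = 43, n = 7.
Posterior ∝ λ^9e^(−2.1λ) · λ^43e^(−7λ) = λ^52e^(−9.1λ), i.e. Gamma(shape=53, rate=9.1).
The mode of a Gamma(a, b) with a ≥ 1 (shape–rate) is (a−1)/b = 52/9.1 ≈ 5.714.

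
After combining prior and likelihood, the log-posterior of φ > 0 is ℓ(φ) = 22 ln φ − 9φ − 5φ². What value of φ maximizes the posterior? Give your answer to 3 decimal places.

φ̂_MAP = 1.100

ℓ'(φ) = 22/φ − 9 − 10φ. Setting this to zero and multiplying by φ: 10φ² + 9φ − 22 = 0.
φ = (−9 + √(9² + 4·10·22)) / (2·10) = (−9 + √961) / 20 = (−9 + 31)/20 = 11/10.
ℓ''(φ) = −22/φ² − 10 < 0, confirming a maximum.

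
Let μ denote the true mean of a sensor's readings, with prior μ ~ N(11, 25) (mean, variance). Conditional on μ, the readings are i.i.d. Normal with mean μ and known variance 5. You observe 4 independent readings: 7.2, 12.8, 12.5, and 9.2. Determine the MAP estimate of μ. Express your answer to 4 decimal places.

μ̂_MAP = 10.4524

n = 4; x̄ = (7.2 + 12.8 + 12.5 + 9.2)/4 = 41.7/4 = 10.425.
For a Normal prior and Normal likelihood with known variance, the posterior is Normal; its mode equals its mean, the precision-weighted average.
Prior precision 1/σ₀² = 1/25 = 0.04; data precision n/σ² = 4/5 = 0.8.
μ̂ = (0.04·11 + 0.8·10.425) / (0.04 + 0.8) = 8.78/0.84 = 439/42 ≈ 10.4524.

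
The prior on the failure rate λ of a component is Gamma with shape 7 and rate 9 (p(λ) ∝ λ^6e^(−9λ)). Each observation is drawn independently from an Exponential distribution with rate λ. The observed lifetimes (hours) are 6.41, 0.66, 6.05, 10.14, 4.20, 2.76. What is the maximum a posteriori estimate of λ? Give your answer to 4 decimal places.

λ̂_MAP = 0.3060

The Exponential(rate=λ) likelihood is ∝ λ^n e^(−λΣtᵢ). Here n = 6 and Σtᵢ = 6.41 + 0.66 + 6.05 + 10.14 + 4.20 + 2.76 = 30.22.
Posterior ∝ λ^6e^(−9λ) · λ^6e^(−30.22λ) = λ^12e^(−39.22λ), i.e. Gamma(13, 39.22).
Mode = (a−1)/b = 12/39.22 ≈ 0.3060.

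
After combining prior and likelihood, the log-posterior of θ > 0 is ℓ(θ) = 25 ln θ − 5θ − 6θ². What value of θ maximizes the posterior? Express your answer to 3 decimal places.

θ̂_MAP = 1.250

ℓ'(θ) = 25/θ − 5 − 12θ. Setting this to zero and multiplying by θ: 12θ² + 5θ − 25 = 0.
θ = (−5 + √(5² + 4·12·25)) / (2·12) = (−5 + √1225) / 24 = (−5 + 35)/24 = 5/4.
ℓ''(θ) = −25/θ² − 12 < 0, confirming a maximum.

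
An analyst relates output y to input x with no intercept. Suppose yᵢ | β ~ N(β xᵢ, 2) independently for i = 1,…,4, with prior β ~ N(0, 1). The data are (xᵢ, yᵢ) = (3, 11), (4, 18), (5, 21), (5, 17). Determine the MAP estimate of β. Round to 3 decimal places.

β̂_MAP = 3.831

log p(β | y) = −Σ(yᵢ − βxᵢ)²/(2·2) − β²/(2·1) + const.
Setting the derivative to zero: Σxᵢ(yᵢ − βxᵢ)/2 − β/1 = 0, so β = Σxᵢyᵢ / (Σxᵢ² + σ²/τ²).
Σxᵢyᵢ = 3·11 + 4·18 + 5·21 + 5·17 = 295; Σxᵢ² = 75; σ²/τ² = 2.
β̂_MAP = 295 / (75 + 2) = 295/77 ≈ 3.831.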